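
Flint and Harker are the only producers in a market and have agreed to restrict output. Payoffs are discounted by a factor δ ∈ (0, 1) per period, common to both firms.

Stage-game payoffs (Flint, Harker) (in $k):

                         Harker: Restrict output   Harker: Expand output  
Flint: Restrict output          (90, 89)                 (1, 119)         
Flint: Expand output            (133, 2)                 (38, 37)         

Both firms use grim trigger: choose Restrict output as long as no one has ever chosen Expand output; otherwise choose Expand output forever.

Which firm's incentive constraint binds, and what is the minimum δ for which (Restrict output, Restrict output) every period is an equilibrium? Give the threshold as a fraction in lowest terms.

Flint; δ ≥ 43/95

Flint: cooperation gives 90 each period; deviation gives 133 once then 38 forever.
  90/(1−δ) ≥ 133 + 38δ/(1−δ) ⇒ δ ≥ 43/95.
Harker: cooperation gives 89 each period; deviation gives 119 once then 37 forever.
  δ ≥ 30/82 = 15/41.
Both must hold, so the binding constraint is Flint's: δ ≥ 43/95.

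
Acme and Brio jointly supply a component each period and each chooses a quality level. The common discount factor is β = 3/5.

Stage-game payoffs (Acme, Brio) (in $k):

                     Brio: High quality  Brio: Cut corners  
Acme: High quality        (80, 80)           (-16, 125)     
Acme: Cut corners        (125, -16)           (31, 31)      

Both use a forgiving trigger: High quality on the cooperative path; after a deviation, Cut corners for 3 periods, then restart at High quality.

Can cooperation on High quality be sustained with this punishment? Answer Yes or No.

IC: β+…+β^3 ≥ (125−80)/(80−31) = 45/49.
At β = 3/5: partial sum = 1.1760 ≥ 0.9184. Cooperation sustainable.

Yes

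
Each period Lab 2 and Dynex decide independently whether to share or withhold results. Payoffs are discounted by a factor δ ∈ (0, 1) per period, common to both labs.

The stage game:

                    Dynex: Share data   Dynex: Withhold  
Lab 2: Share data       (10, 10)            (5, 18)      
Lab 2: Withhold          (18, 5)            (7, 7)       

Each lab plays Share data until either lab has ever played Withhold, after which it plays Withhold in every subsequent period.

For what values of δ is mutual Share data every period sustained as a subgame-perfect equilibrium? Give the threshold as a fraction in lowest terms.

Cooperation forever yields 10 each period: 10/(1−δ).
Deviating yields 18 once, then 7 forever: 18 + 7δ/(1−δ).
No profitable deviation requires 10/(1−δ) ≥ 18 + 7δ/(1−δ).
Multiplying by (1−δ): 10 ≥ 18(1−δ) + 7δ = 18 − 11δ.
So 11δ ≥ 8, i.e. δ ≥ 8/11.

8/11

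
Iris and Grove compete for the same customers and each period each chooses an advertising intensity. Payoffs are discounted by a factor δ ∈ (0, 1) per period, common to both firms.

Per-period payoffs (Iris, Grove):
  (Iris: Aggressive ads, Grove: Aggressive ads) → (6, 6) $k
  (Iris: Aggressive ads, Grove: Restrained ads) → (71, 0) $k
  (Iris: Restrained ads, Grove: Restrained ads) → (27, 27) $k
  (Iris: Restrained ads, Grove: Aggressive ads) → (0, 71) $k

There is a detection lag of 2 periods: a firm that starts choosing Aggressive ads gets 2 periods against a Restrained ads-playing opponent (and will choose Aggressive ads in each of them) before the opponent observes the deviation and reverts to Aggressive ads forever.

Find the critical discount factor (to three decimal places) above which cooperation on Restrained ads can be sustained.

A deviator earns 71 for 2 periods, then 6 forever; cooperating earns 27 forever. Multiplying the IC by (1−δ):
27 ≥ 71(1−δ^2) + 6δ^2, so 65·δ^2 ≥ 44 and δ^2 ≥ 44/65.
δ ≥ (44/65)^(1/2) ≈ 0.823.

0.823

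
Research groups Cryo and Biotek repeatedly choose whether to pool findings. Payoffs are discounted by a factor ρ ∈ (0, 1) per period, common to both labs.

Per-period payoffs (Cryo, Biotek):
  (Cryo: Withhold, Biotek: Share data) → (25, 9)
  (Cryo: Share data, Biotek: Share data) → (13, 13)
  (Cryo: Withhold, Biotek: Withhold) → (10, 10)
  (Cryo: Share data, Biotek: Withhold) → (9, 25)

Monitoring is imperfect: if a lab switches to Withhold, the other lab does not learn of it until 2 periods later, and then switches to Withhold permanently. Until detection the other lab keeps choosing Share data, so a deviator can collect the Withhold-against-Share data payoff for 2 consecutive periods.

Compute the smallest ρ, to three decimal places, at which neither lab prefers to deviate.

The best deviation is to choose Withhold for all 2 undetected periods, earning 25 each, then 10 forever once detected.
Deviation value: 25(1−ρ^2)/(1−ρ) + 10ρ^2/(1−ρ); cooperation value: 13/(1−ρ).
IC: 13 ≥ 25(1−ρ^2) + 10ρ^2 = 25 − 15ρ^2.
So ρ^2 ≥ 12/15 = 4/5, giving ρ ≥ (4/5)^(1/2) ≈ 0.894.

0.894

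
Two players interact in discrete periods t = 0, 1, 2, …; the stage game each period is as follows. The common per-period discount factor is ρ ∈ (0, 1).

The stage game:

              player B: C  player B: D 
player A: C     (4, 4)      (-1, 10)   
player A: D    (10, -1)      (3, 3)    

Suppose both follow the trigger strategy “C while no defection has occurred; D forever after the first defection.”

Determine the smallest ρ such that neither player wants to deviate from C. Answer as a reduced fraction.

One-period gain from deviating is 10 − 4 = 6. The loss is 4 − 3 = 1 in every subsequent period, with present value 1·ρ/(1−ρ).
Deviation is unprofitable when 1·ρ/(1−ρ) ≥ 6, i.e. ρ/(1−ρ) ≥ 6.
Equivalently ρ ≥ 6/(6+1) = 6/7.

6/7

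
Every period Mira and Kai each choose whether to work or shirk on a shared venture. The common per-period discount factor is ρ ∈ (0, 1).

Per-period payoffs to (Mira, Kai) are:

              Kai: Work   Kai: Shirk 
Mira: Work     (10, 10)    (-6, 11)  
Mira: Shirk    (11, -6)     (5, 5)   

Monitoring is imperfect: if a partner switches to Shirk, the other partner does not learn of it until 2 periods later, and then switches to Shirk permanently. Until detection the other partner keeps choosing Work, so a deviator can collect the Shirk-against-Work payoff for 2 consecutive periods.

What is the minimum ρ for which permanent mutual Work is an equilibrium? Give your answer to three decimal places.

0.408

The best deviation is to choose Shirk for all 2 undetected periods, earning 11 each, then 5 forever once detected.
Deviation value: 11(1−ρ^2)/(1−ρ) + 5ρ^2/(1−ρ); cooperation value: 10/(1−ρ).
IC: 10 ≥ 11(1−ρ^2) + 5ρ^2 = 11 − 6ρ^2.
So ρ^2 ≥ 1/6, giving ρ ≥ (1/6)^(1/2) ≈ 0.408.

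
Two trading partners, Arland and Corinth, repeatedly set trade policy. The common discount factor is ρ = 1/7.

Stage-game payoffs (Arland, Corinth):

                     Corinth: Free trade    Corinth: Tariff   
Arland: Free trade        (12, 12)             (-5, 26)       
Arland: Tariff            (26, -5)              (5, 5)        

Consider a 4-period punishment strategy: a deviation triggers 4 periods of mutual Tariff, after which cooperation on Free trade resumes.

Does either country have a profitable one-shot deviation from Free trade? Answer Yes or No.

Yes

IC: ρ+…+ρ^4 ≥ (26−12)/(12−5) = 2.
At ρ = 1/7: partial sum = 0.1666 < 2.0000. Cooperation not sustainable.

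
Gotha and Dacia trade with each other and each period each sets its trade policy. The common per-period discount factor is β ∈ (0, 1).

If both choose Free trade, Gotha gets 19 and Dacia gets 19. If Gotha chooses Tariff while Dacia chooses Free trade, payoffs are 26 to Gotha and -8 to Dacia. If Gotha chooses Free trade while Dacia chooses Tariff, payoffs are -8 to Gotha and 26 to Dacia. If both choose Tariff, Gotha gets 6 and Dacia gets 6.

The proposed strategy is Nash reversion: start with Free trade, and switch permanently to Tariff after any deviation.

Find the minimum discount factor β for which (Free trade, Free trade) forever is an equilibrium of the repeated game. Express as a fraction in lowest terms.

19/(1−β) ≥ 26 + 6β/(1−β)
19 ≥ 26 − 20β
β ≥ 7/20.

7/20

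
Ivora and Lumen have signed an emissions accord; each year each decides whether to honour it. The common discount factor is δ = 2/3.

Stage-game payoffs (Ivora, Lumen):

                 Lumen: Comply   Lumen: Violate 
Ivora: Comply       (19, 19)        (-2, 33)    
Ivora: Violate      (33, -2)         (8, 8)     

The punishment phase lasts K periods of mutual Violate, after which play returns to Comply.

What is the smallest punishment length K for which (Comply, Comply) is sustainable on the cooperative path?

IC: δ(1−δ^K)/(1−δ) ≥ (33−19)/(19−8) = 14/11.
With δ = 2/3: need 1 − δ^K ≥ 14/11·(1−2/3)/(2/3), i.e. δ^K ≤ 0.3636.
Since (2/3)^2 = 0.4444 and (2/3)^3 = 0.2963, the smallest such K is 3.

3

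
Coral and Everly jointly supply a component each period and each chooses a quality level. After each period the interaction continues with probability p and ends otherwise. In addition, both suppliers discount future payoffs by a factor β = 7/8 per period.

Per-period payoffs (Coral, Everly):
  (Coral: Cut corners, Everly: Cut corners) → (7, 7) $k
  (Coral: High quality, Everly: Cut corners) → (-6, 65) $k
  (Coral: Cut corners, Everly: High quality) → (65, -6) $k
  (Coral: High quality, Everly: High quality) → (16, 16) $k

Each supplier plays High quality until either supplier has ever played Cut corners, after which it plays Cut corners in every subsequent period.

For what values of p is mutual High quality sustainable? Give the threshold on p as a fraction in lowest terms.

28/29

Expected continuation weight on next period's payoff is β·p = 7/8·p, which plays the role of the discount factor.
Cooperation requires 7/8·p ≥ (65−16)/(65−7) = 49/58, hence p ≥ 28/29.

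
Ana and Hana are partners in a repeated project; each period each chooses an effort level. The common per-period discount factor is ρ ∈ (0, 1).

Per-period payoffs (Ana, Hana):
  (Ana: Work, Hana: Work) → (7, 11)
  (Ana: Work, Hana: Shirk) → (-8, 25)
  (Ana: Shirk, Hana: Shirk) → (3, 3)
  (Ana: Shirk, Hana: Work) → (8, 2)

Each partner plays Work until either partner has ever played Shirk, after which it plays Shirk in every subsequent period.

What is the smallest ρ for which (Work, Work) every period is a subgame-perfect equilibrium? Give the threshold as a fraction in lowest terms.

7/11

Ana: cooperation gives 7 each period; deviation gives 8 once then 3 forever.
  7/(1−ρ) ≥ 8 + 3ρ/(1−ρ) ⇒ ρ ≥ 1/5.
Hana: cooperation gives 11 each period; deviation gives 25 once then 3 forever.
  ρ ≥ 14/22 = 7/11.
Both must hold, so the binding constraint is Hana's: ρ ≥ 7/11.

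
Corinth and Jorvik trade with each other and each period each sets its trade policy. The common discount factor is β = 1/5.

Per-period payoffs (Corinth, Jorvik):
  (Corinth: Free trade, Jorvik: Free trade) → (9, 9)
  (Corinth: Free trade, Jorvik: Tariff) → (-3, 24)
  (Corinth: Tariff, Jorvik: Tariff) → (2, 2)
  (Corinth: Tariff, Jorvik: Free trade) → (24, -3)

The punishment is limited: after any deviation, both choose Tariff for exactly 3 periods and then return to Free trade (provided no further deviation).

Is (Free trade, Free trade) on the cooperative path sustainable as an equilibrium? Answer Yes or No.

Comparing payoff streams over the 4 periods until play realigns: cooperate → 9(1+β+…+β^3); deviate → 24 + 2(β+…+β^3).
Cooperation is sustained iff (9−2)(β+…+β^3) ≥ 24−9.
β+…+β^3 = 1/5·(1−(1/5)^3)/(1−1/5) = 0.2480, and (24−9)/(9−2) = 2.1429.
0.2480 < 2.1429, so cooperation is not sustainable.

No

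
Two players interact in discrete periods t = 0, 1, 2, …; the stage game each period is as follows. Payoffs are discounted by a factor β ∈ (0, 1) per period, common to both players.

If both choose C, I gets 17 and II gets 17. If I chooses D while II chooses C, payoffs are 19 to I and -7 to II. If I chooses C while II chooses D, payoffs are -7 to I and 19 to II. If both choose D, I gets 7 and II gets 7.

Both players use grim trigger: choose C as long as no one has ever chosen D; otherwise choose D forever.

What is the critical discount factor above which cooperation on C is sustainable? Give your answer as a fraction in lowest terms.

1/6

17/(1−β) ≥ 19 + 7β/(1−β)
17 ≥ 19 − 12β
β ≥ 2/12 = 1/6.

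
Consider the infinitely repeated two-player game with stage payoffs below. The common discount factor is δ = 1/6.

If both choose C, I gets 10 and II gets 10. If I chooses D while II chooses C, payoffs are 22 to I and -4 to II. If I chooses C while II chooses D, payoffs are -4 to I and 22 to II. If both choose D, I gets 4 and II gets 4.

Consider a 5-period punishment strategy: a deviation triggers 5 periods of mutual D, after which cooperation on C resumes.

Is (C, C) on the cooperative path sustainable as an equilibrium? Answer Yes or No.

Comparing payoff streams over the 6 periods until play realigns: cooperate → 10(1+δ+…+δ^5); deviate → 22 + 4(δ+…+δ^5).
Cooperation is sustained iff (10−4)(δ+…+δ^5) ≥ 22−10.
δ+…+δ^5 = 1/6·(1−(1/6)^5)/(1−1/6) = 0.2000, and (22−10)/(10−4) = 2.0000.
0.2000 < 2.0000, so cooperation is not sustainable.

No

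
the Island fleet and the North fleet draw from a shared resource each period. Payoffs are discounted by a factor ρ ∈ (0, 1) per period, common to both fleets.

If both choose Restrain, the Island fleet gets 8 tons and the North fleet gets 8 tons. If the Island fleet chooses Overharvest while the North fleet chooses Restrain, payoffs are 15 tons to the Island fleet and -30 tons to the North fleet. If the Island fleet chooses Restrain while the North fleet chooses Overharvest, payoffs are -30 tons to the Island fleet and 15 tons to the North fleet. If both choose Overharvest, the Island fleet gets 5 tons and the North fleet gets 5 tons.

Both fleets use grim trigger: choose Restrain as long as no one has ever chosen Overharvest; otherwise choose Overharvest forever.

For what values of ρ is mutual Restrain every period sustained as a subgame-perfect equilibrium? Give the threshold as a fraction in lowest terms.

One-period gain from deviating is 15 − 8 = 7. The loss is 8 − 5 = 3 in every subsequent period, with present value 3·ρ/(1−ρ).
Deviation is unprofitable when 3·ρ/(1−ρ) ≥ 7, i.e. ρ/(1−ρ) ≥ 7/3.
Equivalently ρ ≥ 7/(7+3) = 7/10.

7/10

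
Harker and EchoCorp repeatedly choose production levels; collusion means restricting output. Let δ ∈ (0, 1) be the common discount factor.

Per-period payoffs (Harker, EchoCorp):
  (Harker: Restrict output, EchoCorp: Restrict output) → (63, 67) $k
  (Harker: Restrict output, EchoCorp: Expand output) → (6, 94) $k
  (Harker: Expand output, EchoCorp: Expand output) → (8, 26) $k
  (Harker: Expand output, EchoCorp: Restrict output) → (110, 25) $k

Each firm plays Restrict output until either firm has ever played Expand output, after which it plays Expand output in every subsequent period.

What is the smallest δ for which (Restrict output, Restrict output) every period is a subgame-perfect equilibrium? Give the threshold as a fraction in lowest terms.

47/102

For Harker: deviation gain 110−63 = 47, per-period punishment loss 63−8 = 55. IC gives δ ≥ 47/102.
For EchoCorp: gain 27, loss 41 per period, so δ ≥ 27/68.
The tighter constraint is Harker's, so cooperation needs δ ≥ 47/102.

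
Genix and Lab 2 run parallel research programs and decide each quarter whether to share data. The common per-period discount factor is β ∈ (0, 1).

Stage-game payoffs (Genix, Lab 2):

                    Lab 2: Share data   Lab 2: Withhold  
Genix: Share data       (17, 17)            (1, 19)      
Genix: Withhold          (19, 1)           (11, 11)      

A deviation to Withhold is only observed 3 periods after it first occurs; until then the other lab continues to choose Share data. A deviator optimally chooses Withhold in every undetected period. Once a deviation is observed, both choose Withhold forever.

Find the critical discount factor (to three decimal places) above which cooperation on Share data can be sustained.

The best deviation is to choose Withhold for all 3 undetected periods, earning 19 each, then 11 forever once detected.
Deviation value: 19(1−β^3)/(1−β) + 11β^3/(1−β); cooperation value: 17/(1−β).
IC: 17 ≥ 19(1−β^3) + 11β^3 = 19 − 8β^3.
So β^3 ≥ 2/8 = 1/4, giving β ≥ (1/4)^(1/3) ≈ 0.630.

0.630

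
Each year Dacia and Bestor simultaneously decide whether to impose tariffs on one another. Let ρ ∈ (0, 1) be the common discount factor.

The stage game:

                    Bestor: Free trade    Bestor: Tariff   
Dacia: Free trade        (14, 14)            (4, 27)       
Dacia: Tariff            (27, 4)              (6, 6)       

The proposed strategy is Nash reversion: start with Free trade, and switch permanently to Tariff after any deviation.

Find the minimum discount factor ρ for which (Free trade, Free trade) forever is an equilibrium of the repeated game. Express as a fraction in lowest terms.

One-period gain from deviating is 27 − 14 = 13. The loss is 14 − 6 = 8 in every subsequent period, with present value 8·ρ/(1−ρ).
Deviation is unprofitable when 8·ρ/(1−ρ) ≥ 13, i.e. ρ/(1−ρ) ≥ 13/8.
Equivalently ρ ≥ 13/(13+8) = 13/21.

13/21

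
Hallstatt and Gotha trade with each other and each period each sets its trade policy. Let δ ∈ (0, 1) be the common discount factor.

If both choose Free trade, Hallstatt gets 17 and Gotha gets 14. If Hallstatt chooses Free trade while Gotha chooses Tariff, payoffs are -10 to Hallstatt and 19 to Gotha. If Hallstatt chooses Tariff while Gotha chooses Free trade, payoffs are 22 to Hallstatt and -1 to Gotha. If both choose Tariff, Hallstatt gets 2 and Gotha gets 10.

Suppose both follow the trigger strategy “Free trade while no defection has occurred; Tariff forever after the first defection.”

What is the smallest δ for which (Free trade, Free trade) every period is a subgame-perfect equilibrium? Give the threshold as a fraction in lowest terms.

5/9

Hallstatt: cooperation gives 17 each period; deviation gives 22 once then 2 forever.
  17/(1−δ) ≥ 22 + 2δ/(1−δ) ⇒ δ ≥ 5/20 = 1/4.
Gotha: cooperation gives 14 each period; deviation gives 19 once then 10 forever.
  δ ≥ 5/9.
Both must hold, so the binding constraint is Gotha's: δ ≥ 5/9.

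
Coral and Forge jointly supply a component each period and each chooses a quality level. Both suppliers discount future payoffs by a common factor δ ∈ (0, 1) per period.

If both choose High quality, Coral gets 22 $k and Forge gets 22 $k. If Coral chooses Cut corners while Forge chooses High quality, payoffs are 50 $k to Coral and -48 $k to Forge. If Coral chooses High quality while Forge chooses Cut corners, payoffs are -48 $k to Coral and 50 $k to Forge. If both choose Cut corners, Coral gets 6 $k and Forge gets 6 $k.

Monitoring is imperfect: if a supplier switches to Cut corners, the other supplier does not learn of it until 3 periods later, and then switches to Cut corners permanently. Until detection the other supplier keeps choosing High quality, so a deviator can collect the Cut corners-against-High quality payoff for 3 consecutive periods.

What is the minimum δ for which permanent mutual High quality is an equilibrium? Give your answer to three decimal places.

A deviator earns 50 for 3 periods, then 6 forever; cooperating earns 22 forever. Multiplying the IC by (1−δ):
22 ≥ 50(1−δ^3) + 6δ^3, so 44·δ^3 ≥ 28 and δ^3 ≥ 7/11.
δ ≥ (7/11)^(1/3) ≈ 0.860.

0.860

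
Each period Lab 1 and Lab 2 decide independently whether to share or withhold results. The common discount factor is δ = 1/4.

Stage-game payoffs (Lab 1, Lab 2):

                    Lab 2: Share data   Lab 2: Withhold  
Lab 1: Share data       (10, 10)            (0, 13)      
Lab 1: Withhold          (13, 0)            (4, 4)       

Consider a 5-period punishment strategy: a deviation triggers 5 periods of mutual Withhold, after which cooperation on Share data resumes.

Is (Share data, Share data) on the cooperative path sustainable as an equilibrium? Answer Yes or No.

Comparing payoff streams over the 6 periods until play realigns: cooperate → 10(1+δ+…+δ^5); deviate → 13 + 4(δ+…+δ^5).
Cooperation is sustained iff (10−4)(δ+…+δ^5) ≥ 13−10.
δ+…+δ^5 = 1/4·(1−(1/4)^5)/(1−1/4) = 0.3330, and (13−10)/(10−4) = 0.5000.
0.3330 < 0.5000, so cooperation is not sustainable.

No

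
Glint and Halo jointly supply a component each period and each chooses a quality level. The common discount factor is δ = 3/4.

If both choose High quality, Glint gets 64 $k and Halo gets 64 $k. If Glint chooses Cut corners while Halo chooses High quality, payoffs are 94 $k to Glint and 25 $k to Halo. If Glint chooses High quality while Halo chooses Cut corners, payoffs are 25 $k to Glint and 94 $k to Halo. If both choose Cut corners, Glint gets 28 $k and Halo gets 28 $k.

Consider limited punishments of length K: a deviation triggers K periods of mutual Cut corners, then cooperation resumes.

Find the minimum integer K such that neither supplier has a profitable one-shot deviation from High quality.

No profitable deviation requires (64−28)(δ+…+δ^K) ≥ 94−64, i.e. δ+…+δ^K ≥ 5/6 ≈ 0.8333.
With δ = 3/4, the partial sums are K=1: 0.7500, K=2: 1.3125.
K = 2 is the first length at which the sum reaches 0.8333.

2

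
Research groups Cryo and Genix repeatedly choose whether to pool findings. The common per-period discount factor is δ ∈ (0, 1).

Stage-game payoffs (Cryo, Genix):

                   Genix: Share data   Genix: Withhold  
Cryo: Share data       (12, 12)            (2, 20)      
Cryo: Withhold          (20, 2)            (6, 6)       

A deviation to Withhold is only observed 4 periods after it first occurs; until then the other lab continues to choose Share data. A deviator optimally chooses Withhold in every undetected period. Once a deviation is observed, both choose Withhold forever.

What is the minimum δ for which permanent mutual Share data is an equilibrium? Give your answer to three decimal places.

Deviating for the 4 undetected periods gains 20−12 = 8 per period over cooperation, then loses 12−6 = 6 per period forever once punishment starts.
Gain: 8(1 + δ + … + δ^3); loss: 6·δ^4/(1−δ).
No profitable deviation ⇔ 8(1−δ^4) ≤ 6·δ^4, i.e. δ^4 ≥ 8/(8+6) = 4/7.
Hence δ ≥ (4/7)^(1/4) ≈ 0.869.

0.869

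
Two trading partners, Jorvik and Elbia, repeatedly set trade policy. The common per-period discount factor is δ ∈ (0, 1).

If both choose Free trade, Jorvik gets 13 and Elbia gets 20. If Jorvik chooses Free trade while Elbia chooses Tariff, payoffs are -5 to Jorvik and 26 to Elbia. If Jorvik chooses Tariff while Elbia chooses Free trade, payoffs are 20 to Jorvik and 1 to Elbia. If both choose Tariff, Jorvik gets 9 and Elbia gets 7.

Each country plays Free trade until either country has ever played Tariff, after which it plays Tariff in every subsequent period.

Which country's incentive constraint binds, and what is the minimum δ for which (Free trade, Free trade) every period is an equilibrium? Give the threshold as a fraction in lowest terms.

Jorvik; δ ≥ 7/11

For Jorvik: deviation gain 20−13 = 7, per-period punishment loss 13−9 = 4. IC gives δ ≥ 7/11.
For Elbia: gain 6, loss 13 per period, so δ ≥ 6/19.
The tighter constraint is Jorvik's, so cooperation needs δ ≥ 7/11.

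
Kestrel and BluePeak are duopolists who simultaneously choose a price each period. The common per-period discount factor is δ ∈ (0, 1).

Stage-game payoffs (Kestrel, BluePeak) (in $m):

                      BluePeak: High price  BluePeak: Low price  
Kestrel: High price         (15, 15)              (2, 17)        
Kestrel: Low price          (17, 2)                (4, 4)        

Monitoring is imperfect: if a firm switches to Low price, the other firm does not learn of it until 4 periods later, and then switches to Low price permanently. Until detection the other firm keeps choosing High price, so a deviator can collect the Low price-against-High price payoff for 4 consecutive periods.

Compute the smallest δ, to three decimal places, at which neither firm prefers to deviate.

0.626

A deviator earns 17 for 4 periods, then 4 forever; cooperating earns 15 forever. Multiplying the IC by (1−δ):
15 ≥ 17(1−δ^4) + 4δ^4, so 13·δ^4 ≥ 2 and δ^4 ≥ 2/13.
δ ≥ (2/13)^(1/4) ≈ 0.626.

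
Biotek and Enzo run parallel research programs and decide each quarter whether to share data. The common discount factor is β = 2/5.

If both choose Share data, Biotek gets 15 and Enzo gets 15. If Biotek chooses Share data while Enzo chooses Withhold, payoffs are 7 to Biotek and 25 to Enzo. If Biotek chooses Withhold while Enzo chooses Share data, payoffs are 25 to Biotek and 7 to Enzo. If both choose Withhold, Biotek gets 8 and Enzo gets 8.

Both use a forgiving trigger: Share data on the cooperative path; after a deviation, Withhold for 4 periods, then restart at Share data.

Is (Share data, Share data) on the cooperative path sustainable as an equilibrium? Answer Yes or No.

A one-shot deviation gives 25 now, then 8 for 4 periods, then back to 15.
Gain from deviating: (25−15) today; loss: (15−8) in each of the next 4 periods.
No-deviation condition: (15−8)(β+…+β^4) ≥ 25−15, i.e. β+…+β^4 ≥ 10/7.
At β = 2/5: β+…+β^4 = 0.6496 < 1.4286.
So cooperation is not sustainable.

No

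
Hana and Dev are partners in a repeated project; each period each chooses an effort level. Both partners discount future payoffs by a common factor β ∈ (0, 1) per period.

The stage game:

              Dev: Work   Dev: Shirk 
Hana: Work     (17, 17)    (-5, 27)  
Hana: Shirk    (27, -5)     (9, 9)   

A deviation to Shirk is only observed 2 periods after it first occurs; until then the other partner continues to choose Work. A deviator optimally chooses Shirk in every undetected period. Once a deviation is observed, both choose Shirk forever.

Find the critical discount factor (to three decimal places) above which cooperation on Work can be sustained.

Deviating for the 2 undetected periods gains 27−17 = 10 per period over cooperation, then loses 17−9 = 8 per period forever once punishment starts.
Gain: 10(1 + β + … + β^1); loss: 8·β^2/(1−β).
No profitable deviation ⇔ 10(1−β^2) ≤ 8·β^2, i.e. β^2 ≥ 10/(10+8) = 5/9.
Hence β ≥ (5/9)^(1/2) ≈ 0.745.

0.745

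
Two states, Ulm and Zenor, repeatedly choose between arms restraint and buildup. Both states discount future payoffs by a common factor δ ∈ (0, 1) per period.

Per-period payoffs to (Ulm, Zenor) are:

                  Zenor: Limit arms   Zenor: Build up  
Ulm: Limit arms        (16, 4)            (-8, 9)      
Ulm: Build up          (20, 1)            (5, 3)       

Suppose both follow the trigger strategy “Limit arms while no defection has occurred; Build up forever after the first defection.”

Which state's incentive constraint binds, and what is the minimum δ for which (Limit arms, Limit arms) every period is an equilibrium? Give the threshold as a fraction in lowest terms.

Zenor; δ ≥ 5/6

Ulm's threshold: (20−16)/(20−5) = 4/15.
Zenor's threshold: (9−4)/(9−3) = 5/6.
4/15 < 5/6, so Zenor binds and δ* = 5/6.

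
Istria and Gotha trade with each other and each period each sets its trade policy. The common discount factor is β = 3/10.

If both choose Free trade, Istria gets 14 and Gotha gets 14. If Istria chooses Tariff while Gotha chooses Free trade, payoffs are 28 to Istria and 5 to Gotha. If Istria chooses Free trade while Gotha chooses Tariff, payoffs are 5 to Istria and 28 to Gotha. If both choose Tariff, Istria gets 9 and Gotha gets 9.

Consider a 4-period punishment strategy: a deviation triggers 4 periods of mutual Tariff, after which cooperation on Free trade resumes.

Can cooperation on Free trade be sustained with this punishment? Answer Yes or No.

A one-shot deviation gives 28 now, then 9 for 4 periods, then back to 14.
Gain from deviating: (28−14) today; loss: (14−9) in each of the next 4 periods.
No-deviation condition: (14−9)(β+…+β^4) ≥ 28−14, i.e. β+…+β^4 ≥ 14/5.
At β = 3/10: β+…+β^4 = 0.4251 < 2.8000.
So cooperation is not sustainable.

No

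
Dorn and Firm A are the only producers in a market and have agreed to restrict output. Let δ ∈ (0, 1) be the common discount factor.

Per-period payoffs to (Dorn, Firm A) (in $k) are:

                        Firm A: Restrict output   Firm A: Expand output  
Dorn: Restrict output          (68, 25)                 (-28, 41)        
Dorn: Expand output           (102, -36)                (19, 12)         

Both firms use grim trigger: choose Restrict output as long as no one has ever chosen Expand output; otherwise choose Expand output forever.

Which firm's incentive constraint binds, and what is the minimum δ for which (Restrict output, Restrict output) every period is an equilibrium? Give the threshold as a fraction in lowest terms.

Dorn's threshold: (102−68)/(102−19) = 34/83.
Firm A's threshold: (41−25)/(41−12) = 16/29.
34/83 < 16/29, so Firm A binds and δ* = 16/29.

Firm A; δ ≥ 16/29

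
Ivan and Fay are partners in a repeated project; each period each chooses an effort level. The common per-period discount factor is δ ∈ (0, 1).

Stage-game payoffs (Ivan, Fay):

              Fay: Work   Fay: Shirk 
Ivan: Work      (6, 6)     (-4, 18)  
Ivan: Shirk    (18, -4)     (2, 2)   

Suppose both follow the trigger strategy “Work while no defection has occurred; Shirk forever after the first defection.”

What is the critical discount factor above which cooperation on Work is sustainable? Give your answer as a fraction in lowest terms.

3/4

6/(1−δ) ≥ 18 + 2δ/(1−δ)
6 ≥ 18 − 16δ
δ ≥ 12/16 = 3/4.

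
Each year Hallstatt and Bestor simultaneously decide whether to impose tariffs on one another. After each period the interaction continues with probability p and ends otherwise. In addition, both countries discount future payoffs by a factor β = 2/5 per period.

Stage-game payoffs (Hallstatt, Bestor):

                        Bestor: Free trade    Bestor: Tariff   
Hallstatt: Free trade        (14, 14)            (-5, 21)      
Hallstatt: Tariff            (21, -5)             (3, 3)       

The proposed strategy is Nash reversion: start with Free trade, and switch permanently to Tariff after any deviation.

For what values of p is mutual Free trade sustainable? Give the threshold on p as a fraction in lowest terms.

Expected continuation weight on next period's payoff is β·p = 2/5·p, which plays the role of the discount factor.
Cooperation requires 2/5·p ≥ (21−14)/(21−3) = 7/18, hence p ≥ 35/36.

35/36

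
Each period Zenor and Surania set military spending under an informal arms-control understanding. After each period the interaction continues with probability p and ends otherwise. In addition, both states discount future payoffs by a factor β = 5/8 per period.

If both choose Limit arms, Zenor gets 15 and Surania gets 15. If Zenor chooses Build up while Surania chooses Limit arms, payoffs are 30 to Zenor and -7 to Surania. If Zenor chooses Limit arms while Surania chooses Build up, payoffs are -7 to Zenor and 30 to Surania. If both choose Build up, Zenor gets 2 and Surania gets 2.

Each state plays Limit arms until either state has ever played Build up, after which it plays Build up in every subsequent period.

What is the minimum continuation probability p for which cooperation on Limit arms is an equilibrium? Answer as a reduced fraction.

With continuation probability p and discount β, the effective per-period discount factor is βp.
Grim-trigger IC: βp ≥ (30−15)/(30−2) = 15/28.
So p ≥ (15/28)/(5/8) = 6/7.

6/7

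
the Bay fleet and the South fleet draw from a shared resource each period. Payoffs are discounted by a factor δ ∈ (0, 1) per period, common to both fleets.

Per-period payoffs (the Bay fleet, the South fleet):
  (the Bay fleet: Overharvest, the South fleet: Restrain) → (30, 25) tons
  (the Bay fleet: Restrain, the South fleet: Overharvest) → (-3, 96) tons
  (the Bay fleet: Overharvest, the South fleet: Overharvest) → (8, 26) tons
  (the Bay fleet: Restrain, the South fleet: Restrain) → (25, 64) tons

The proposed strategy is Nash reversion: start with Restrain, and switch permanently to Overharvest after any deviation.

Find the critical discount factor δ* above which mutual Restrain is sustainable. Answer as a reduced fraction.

For the Bay fleet: deviation gain 30−25 = 5, per-period punishment loss 25−8 = 17. IC gives δ ≥ 5/22.
For the South fleet: gain 32, loss 38 per period, so δ ≥ 32/70 = 16/35.
The tighter constraint is the South fleet's, so cooperation needs δ ≥ 16/35.

16/35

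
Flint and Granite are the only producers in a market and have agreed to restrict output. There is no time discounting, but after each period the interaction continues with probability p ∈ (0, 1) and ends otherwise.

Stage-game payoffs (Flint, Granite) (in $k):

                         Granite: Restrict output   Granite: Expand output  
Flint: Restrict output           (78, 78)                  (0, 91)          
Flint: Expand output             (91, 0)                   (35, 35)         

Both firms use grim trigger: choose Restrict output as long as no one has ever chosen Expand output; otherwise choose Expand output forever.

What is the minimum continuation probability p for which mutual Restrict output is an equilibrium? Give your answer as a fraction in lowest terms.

Expected cooperation value is 78 + p·78 + p²·78 + … = 78/(1−p); deviation gives 91 + p·35/(1−p).
78 ≥ 91(1−p) + 35p ⇒ 56p ≥ 13 ⇒ p ≥ 13/56.

13/56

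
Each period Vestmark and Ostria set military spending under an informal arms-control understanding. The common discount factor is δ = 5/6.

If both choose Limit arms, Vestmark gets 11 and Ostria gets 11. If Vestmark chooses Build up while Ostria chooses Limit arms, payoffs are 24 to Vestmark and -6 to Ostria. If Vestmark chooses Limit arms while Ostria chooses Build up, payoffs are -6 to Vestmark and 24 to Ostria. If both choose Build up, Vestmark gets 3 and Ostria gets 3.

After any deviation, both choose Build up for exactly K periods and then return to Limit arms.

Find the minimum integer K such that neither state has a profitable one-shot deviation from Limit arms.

IC: δ(1−δ^K)/(1−δ) ≥ (24−11)/(11−3) = 13/8.
With δ = 5/6: need 1 − δ^K ≥ 13/8·(1−5/6)/(5/6), i.e. δ^K ≤ 0.6750.
Since (5/6)^2 = 0.6944 and (5/6)^3 = 0.5787, the smallest such K is 3.

3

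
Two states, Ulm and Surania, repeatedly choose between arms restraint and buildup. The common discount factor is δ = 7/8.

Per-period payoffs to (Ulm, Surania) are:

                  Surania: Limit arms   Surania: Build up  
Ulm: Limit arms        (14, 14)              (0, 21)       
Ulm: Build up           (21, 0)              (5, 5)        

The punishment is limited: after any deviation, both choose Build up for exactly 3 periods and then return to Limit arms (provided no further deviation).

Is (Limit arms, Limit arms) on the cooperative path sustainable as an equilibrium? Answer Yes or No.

Yes

IC: δ+…+δ^3 ≥ (21−14)/(14−5) = 7/9.
At δ = 7/8: partial sum = 2.3105 ≥ 0.7778. Cooperation sustainable.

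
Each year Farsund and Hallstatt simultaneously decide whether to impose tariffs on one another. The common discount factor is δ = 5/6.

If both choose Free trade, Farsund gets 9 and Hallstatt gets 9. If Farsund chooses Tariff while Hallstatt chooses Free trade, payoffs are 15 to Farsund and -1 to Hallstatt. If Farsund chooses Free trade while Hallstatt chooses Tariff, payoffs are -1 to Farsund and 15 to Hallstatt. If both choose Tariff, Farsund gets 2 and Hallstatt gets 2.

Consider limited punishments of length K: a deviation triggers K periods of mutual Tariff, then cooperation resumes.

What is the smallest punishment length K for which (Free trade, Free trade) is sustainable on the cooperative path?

IC: δ(1−δ^K)/(1−δ) ≥ (15−9)/(9−2) = 6/7.
With δ = 5/6: need 1 − δ^K ≥ 6/7·(1−5/6)/(5/6), i.e. δ^K ≤ 0.8286.
Since (5/6)^1 = 0.8333 and (5/6)^2 = 0.6944, the smallest such K is 2.

2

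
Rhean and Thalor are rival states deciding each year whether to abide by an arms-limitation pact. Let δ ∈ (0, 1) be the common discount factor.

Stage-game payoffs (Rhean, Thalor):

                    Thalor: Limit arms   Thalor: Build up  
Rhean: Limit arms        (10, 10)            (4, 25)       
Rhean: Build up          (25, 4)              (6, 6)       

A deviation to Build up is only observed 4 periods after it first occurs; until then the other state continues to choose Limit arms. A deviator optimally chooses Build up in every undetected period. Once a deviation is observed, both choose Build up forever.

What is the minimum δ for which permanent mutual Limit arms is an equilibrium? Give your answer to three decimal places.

0.943

The best deviation is to choose Build up for all 4 undetected periods, earning 25 each, then 6 forever once detected.
Deviation value: 25(1−δ^4)/(1−δ) + 6δ^4/(1−δ); cooperation value: 10/(1−δ).
IC: 10 ≥ 25(1−δ^4) + 6δ^4 = 25 − 19δ^4.
So δ^4 ≥ 15/19, giving δ ≥ (15/19)^(1/4) ≈ 0.943.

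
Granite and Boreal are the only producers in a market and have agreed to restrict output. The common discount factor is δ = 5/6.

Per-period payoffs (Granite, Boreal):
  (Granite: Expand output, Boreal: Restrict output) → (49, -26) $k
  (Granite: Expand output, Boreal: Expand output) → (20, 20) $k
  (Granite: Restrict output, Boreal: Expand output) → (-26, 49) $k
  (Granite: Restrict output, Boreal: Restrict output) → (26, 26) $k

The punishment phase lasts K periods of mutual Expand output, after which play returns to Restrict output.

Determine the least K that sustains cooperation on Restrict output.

IC: δ(1−δ^K)/(1−δ) ≥ (49−26)/(26−20) = 23/6.
With δ = 5/6: need 1 − δ^K ≥ 23/6·(1−5/6)/(5/6), i.e. δ^K ≤ 0.2333.
Since (5/6)^7 = 0.2791 and (5/6)^8 = 0.2326, the smallest such K is 8.

8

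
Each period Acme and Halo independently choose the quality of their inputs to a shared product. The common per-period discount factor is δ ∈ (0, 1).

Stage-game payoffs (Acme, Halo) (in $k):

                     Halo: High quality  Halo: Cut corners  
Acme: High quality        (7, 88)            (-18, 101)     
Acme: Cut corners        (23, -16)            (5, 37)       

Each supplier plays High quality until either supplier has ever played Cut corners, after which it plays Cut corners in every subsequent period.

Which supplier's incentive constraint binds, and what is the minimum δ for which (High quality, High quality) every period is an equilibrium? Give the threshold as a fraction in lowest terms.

Acme: cooperation gives 7 each period; deviation gives 23 once then 5 forever.
  7/(1−δ) ≥ 23 + 5δ/(1−δ) ⇒ δ ≥ 16/18 = 8/9.
Halo: cooperation gives 88 each period; deviation gives 101 once then 37 forever.
  δ ≥ 13/64.
Both must hold, so the binding constraint is Acme's: δ ≥ 8/9.

Acme; δ ≥ 8/9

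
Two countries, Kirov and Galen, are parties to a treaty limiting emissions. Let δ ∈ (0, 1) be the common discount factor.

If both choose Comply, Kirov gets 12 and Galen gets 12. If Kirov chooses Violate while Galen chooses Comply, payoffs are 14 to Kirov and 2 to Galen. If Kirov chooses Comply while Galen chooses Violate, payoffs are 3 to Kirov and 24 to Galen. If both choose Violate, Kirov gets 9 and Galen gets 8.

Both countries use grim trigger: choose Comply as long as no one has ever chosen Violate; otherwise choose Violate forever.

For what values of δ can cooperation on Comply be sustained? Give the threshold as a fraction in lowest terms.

For Kirov: deviation gain 14−12 = 2, per-period punishment loss 12−9 = 3. IC gives δ ≥ 2/5.
For Galen: gain 12, loss 4 per period, so δ ≥ 12/16 = 3/4.
The tighter constraint is Galen's, so cooperation needs δ ≥ 3/4.

3/4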